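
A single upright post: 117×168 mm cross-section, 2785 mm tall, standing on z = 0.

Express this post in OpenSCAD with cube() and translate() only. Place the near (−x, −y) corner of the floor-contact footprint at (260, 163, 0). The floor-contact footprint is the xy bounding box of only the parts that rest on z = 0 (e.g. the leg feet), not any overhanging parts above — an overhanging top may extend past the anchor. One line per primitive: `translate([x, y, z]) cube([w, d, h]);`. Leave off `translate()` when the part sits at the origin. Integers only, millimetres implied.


translate([260, 163, 0]) cube([117, 168, 2785]);


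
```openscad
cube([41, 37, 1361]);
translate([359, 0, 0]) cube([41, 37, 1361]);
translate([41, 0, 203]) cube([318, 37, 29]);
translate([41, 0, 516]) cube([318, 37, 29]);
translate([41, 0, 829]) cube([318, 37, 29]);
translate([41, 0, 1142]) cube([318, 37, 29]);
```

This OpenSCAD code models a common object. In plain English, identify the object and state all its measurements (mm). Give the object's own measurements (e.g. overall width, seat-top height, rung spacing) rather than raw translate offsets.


A straight ladder. Two 41×37 mm vertical rails, 1361 mm tall, stand 400 mm apart (outside-to-outside) with their front faces coplanar on the −y side. 4 rungs, each 37 mm deep and 29 mm tall, span between the inner faces of the rails, front faces flush with the rails. The lowest rung's underside is at z = 203 mm and rungs are spaced 313 mm apart (underside to underside).


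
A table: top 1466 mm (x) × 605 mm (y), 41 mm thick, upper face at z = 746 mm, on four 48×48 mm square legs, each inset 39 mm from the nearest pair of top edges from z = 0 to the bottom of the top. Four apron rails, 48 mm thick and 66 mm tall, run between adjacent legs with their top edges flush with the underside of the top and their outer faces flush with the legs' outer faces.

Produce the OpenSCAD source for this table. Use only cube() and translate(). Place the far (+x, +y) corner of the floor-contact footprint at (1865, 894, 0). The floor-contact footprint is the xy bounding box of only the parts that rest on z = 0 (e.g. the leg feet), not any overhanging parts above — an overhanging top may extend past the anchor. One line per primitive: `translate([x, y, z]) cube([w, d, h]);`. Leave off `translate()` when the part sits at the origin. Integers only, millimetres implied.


translate([438, 328, 705]) cube([1466, 605, 41]);
translate([477, 367, 0]) cube([48, 48, 705]);
translate([1817, 367, 0]) cube([48, 48, 705]);
translate([477, 846, 0]) cube([48, 48, 705]);
translate([1817, 846, 0]) cube([48, 48, 705]);
translate([525, 367, 639]) cube([1292, 48, 66]);
translate([525, 846, 639]) cube([1292, 48, 66]);
translate([477, 415, 639]) cube([48, 431, 66]);
translate([1817, 415, 639]) cube([48, 431, 66]);


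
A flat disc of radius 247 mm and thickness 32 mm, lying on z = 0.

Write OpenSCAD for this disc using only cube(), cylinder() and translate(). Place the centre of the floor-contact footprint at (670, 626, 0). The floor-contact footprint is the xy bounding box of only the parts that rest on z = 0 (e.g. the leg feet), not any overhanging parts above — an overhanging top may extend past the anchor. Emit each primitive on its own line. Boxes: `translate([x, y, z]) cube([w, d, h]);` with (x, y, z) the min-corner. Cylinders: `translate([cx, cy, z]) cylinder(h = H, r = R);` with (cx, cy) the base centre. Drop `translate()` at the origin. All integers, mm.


translate([670, 626, 0]) cylinder(h = 32, r = 247);


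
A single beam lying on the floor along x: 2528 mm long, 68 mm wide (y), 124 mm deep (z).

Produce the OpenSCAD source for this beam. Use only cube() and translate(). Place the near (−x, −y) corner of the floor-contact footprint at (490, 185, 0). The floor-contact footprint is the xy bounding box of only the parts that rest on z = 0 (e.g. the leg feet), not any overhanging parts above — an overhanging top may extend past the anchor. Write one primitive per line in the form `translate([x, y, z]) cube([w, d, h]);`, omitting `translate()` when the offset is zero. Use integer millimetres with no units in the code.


translate([490, 185, 0]) cube([2528, 68, 124]);


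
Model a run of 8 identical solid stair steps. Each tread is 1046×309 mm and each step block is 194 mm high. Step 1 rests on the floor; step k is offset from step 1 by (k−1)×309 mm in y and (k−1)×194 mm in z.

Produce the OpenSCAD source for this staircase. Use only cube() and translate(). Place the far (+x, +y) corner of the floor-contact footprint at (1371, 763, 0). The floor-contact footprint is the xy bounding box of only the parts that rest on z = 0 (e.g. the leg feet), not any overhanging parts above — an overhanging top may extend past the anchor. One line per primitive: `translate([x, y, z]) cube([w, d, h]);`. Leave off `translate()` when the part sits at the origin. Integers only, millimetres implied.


translate([325, 454, 0]) cube([1046, 309, 194]);
translate([325, 763, 194]) cube([1046, 309, 194]);
translate([325, 1072, 388]) cube([1046, 309, 194]);
translate([325, 1381, 582]) cube([1046, 309, 194]);
translate([325, 1690, 776]) cube([1046, 309, 194]);
translate([325, 1999, 970]) cube([1046, 309, 194]);
translate([325, 2308, 1164]) cube([1046, 309, 194]);
translate([325, 2617, 1358]) cube([1046, 309, 194]);


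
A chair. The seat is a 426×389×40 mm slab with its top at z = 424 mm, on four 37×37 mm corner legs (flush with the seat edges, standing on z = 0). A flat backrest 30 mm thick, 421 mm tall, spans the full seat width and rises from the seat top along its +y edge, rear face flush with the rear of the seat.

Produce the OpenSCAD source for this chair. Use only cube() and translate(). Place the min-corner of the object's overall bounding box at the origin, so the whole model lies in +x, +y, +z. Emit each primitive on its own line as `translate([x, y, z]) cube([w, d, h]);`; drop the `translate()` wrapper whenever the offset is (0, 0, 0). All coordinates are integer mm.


translate([0, 0, 384]) cube([426, 389, 40]);
cube([37, 37, 384]);
translate([389, 0, 0]) cube([37, 37, 384]);
translate([0, 352, 0]) cube([37, 37, 384]);
translate([389, 352, 0]) cube([37, 37, 384]);
translate([0, 359, 424]) cube([426, 30, 421]);


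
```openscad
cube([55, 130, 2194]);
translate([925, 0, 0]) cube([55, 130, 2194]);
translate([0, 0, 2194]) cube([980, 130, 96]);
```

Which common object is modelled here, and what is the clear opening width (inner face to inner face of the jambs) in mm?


A door frame. The clear opening width is 870 mm.

Two 2194 mm tall posts with a header on top — a door frame. The left jamb is 55 mm wide at x = 0; the right jamb starts at x = 925. The clear opening is 925 − 55 = 870 mm.


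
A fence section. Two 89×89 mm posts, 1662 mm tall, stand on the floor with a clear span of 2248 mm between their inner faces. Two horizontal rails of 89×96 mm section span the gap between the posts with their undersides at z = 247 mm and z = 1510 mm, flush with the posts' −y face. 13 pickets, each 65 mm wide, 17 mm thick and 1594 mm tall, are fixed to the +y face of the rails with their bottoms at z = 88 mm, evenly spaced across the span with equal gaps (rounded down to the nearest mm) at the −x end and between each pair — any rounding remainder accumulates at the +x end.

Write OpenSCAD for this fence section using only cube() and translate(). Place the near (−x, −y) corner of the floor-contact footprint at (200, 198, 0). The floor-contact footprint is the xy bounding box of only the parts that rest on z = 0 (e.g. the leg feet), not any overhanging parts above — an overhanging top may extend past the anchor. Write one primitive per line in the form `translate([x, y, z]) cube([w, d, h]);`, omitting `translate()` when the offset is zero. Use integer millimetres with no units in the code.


translate([200, 198, 0]) cube([89, 89, 1662]);
translate([2537, 198, 0]) cube([89, 89, 1662]);
translate([289, 198, 247]) cube([2248, 89, 96]);
translate([289, 198, 1510]) cube([2248, 89, 96]);
translate([389, 287, 88]) cube([65, 17, 1594]);
translate([554, 287, 88]) cube([65, 17, 1594]);
translate([719, 287, 88]) cube([65, 17, 1594]);
translate([884, 287, 88]) cube([65, 17, 1594]);
translate([1049, 287, 88]) cube([65, 17, 1594]);
translate([1214, 287, 88]) cube([65, 17, 1594]);
translate([1379, 287, 88]) cube([65, 17, 1594]);
translate([1544, 287, 88]) cube([65, 17, 1594]);
translate([1709, 287, 88]) cube([65, 17, 1594]);
translate([1874, 287, 88]) cube([65, 17, 1594]);
translate([2039, 287, 88]) cube([65, 17, 1594]);
translate([2204, 287, 88]) cube([65, 17, 1594]);
translate([2369, 287, 88]) cube([65, 17, 1594]);


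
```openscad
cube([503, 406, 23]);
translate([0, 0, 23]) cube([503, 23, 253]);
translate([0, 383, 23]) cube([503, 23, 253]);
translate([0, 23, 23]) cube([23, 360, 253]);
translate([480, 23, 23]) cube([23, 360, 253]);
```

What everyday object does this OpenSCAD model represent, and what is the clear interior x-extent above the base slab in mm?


An open box. The internal width is 457 mm.

A 503×406 base slab with four walls standing on it — an open box. The base is 503 mm wide and the walls are 23 mm thick, so the internal width is 503 − 2 × 23 = 457 mm.


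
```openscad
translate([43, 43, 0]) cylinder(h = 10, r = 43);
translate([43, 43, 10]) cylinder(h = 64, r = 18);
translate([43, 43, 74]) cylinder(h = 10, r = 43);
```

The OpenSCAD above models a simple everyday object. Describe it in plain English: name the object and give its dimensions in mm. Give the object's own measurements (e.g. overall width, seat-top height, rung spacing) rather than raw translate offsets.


A spool: two coaxial disc flanges of radius 43 mm and thickness 10 mm, joined by a core cylinder of radius 18 mm and height 64 mm. The lower flange rests on z = 0 and the three cylinders share a vertical axis.


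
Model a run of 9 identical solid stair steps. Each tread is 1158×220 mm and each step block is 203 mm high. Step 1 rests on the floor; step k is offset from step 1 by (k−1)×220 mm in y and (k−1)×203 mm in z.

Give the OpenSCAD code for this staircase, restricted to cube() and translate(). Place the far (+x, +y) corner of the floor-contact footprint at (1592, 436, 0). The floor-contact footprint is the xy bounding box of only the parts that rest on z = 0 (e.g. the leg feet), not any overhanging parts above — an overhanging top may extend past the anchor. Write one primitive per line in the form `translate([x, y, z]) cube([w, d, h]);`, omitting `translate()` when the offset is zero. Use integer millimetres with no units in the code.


translate([434, 216, 0]) cube([1158, 220, 203]);
translate([434, 436, 203]) cube([1158, 220, 203]);
translate([434, 656, 406]) cube([1158, 220, 203]);
translate([434, 876, 609]) cube([1158, 220, 203]);
translate([434, 1096, 812]) cube([1158, 220, 203]);
translate([434, 1316, 1015]) cube([1158, 220, 203]);
translate([434, 1536, 1218]) cube([1158, 220, 203]);
translate([434, 1756, 1421]) cube([1158, 220, 203]);
translate([434, 1976, 1624]) cube([1158, 220, 203]);


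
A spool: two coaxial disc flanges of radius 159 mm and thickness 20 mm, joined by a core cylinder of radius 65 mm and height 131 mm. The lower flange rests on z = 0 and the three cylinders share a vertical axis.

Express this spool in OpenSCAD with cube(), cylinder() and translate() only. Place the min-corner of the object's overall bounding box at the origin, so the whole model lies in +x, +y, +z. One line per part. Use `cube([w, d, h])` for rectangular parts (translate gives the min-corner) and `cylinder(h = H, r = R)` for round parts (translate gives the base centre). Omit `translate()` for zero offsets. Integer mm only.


translate([159, 159, 0]) cylinder(h = 20, r = 159);
translate([159, 159, 20]) cylinder(h = 131, r = 65);
translate([159, 159, 151]) cylinder(h = 20, r = 159);


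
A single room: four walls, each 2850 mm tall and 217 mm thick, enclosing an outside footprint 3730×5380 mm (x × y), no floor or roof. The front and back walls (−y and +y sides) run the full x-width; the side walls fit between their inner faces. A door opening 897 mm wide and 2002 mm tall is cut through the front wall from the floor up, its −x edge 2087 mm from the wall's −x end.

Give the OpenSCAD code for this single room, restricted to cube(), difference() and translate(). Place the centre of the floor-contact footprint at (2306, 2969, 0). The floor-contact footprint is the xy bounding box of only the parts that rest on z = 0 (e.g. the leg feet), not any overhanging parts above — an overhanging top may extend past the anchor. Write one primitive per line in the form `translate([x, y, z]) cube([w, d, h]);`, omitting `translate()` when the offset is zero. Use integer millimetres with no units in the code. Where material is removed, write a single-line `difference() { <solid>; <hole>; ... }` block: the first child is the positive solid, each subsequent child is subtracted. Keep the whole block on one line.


difference() { translate([441, 279, 0]) cube([3730, 217, 2850]); translate([2528, 279, 0]) cube([897, 217, 2002]); }
translate([441, 5442, 0]) cube([3730, 217, 2850]);
translate([441, 496, 0]) cube([217, 4946, 2850]);
translate([3954, 496, 0]) cube([217, 4946, 2850]);


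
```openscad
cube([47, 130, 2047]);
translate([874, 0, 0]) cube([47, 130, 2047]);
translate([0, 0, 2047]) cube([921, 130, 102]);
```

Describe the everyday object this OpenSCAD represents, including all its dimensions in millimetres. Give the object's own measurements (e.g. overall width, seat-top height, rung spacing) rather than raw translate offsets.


A door frame. The clear opening is 827 mm wide and 2047 mm high. Two 47 mm wide jambs, 130 mm deep, stand either side of the opening from the floor to the top of the opening. A 102 mm thick head sits across the top of both jambs, spanning the full outside width of the frame.


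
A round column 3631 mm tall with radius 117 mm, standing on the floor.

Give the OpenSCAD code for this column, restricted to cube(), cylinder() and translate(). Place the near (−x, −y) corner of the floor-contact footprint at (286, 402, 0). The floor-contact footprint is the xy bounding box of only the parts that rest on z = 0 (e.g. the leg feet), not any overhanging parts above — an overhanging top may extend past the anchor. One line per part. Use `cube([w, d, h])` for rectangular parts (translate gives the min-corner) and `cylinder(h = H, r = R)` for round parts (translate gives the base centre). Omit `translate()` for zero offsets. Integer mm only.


translate([403, 519, 0]) cylinder(h = 3631, r = 117);


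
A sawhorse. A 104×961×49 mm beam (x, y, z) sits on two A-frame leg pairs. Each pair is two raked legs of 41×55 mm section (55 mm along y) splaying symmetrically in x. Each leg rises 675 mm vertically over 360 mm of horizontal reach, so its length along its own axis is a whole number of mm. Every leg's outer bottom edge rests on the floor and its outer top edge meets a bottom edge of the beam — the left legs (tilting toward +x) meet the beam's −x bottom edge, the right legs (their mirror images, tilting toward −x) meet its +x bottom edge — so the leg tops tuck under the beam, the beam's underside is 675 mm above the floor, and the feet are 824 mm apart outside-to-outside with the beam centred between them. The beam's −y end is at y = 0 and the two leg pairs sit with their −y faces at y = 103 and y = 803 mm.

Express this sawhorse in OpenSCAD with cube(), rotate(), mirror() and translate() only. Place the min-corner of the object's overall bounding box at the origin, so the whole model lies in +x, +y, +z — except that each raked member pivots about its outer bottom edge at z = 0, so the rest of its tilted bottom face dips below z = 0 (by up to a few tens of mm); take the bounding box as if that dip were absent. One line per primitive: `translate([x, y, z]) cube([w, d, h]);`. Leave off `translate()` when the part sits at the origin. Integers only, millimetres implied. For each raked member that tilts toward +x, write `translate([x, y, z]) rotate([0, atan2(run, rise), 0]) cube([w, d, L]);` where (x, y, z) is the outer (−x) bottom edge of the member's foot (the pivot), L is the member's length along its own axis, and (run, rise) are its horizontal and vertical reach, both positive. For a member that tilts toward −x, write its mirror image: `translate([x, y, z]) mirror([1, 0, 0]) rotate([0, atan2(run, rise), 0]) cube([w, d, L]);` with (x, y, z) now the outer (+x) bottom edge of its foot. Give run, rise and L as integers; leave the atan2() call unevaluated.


// leg length = √(360² + 675²) = 765
// right-leg outer foot x = 2·360 + 104 = 824
// beam min-corner = (360, 0, 675)
translate([360, 0, 675]) cube([104, 961, 49]);
translate([0, 103, 0]) rotate([0, atan2(360, 675), 0]) cube([41, 55, 765]);
translate([824, 103, 0]) mirror([1, 0, 0]) rotate([0, atan2(360, 675), 0]) cube([41, 55, 765]);
translate([0, 803, 0]) rotate([0, atan2(360, 675), 0]) cube([41, 55, 765]);
translate([824, 803, 0]) mirror([1, 0, 0]) rotate([0, atan2(360, 675), 0]) cube([41, 55, 765]);


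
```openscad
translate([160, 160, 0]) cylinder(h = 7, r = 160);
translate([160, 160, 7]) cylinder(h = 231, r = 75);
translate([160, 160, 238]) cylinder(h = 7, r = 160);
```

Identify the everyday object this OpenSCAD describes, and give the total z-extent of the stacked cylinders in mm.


A spool. The overall height is 245 mm.

Three coaxial cylinders, large–small–large — a spool. Two 7 mm flanges and a 231 mm core give 7 + 231 + 7 = 245 mm.


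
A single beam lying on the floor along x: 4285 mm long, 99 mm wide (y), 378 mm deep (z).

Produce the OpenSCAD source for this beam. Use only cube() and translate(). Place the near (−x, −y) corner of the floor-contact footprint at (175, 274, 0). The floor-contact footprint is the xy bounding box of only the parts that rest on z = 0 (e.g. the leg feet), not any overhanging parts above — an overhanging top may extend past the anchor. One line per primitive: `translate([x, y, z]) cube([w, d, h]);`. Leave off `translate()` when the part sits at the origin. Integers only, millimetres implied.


translate([175, 274, 0]) cube([4285, 99, 378]);


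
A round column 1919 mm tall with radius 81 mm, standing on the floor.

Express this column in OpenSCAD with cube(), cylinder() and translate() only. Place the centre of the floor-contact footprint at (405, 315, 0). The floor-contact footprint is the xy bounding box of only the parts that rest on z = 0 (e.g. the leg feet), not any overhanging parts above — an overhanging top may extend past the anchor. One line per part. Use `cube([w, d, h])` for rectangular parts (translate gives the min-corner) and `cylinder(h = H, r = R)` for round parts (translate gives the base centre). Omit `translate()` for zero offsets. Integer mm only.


translate([405, 315, 0]) cylinder(h = 1919, r = 81);


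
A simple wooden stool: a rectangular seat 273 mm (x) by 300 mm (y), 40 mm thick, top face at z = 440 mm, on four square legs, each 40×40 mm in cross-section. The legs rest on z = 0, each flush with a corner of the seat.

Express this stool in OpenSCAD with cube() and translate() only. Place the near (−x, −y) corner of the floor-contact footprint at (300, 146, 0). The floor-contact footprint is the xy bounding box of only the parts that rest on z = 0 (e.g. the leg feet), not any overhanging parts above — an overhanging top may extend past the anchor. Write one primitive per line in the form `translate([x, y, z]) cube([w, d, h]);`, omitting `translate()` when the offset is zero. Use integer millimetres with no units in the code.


// leg_h = 440 - 40 = 400
translate([300, 146, 400]) cube([273, 300, 40]);
translate([300, 146, 0]) cube([40, 40, 400]);
translate([533, 146, 0]) cube([40, 40, 400]);
translate([300, 406, 0]) cube([40, 40, 400]);
translate([533, 406, 0]) cube([40, 40, 400]);


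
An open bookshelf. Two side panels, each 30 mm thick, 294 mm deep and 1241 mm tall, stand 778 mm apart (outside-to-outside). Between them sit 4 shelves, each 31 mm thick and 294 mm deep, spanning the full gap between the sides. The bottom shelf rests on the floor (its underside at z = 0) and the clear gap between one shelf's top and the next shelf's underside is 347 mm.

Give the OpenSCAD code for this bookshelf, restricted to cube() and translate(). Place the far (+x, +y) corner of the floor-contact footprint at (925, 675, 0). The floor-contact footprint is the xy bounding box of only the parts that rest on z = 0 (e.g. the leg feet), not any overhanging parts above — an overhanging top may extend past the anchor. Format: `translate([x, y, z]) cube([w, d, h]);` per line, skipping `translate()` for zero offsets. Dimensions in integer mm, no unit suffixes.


translate([147, 381, 0]) cube([30, 294, 1241]);
translate([895, 381, 0]) cube([30, 294, 1241]);
translate([177, 381, 0]) cube([718, 294, 31]);
translate([177, 381, 378]) cube([718, 294, 31]);
translate([177, 381, 756]) cube([718, 294, 31]);
translate([177, 381, 1134]) cube([718, 294, 31]);


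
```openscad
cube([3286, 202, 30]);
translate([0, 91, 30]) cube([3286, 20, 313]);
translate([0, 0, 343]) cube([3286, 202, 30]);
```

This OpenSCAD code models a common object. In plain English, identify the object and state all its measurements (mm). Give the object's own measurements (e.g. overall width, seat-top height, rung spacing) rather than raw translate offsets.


An I-beam lying along x, 3286 mm long. Overall section height 373 mm. Two flanges 202 mm wide (y) and 30 mm thick, one on the floor and one at the top; a web 20 mm thick runs between them, centred on the flange width.


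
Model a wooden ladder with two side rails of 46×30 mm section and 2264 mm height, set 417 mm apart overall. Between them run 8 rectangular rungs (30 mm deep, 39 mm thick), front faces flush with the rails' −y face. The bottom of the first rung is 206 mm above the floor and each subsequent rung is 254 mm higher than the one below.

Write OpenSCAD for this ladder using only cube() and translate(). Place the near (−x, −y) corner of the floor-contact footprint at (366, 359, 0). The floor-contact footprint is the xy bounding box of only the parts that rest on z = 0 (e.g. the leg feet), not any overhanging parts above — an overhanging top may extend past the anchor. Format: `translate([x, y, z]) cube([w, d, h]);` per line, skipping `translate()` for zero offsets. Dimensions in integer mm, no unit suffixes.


// rung span = 417 - 2*46 = 325
// rung[k] z = 206 + k*254
translate([366, 359, 0]) cube([46, 30, 2264]);
translate([737, 359, 0]) cube([46, 30, 2264]);
translate([412, 359, 206]) cube([325, 30, 39]);
translate([412, 359, 460]) cube([325, 30, 39]);
translate([412, 359, 714]) cube([325, 30, 39]);
translate([412, 359, 968]) cube([325, 30, 39]);
translate([412, 359, 1222]) cube([325, 30, 39]);
translate([412, 359, 1476]) cube([325, 30, 39]);
translate([412, 359, 1730]) cube([325, 30, 39]);
translate([412, 359, 1984]) cube([325, 30, 39]);


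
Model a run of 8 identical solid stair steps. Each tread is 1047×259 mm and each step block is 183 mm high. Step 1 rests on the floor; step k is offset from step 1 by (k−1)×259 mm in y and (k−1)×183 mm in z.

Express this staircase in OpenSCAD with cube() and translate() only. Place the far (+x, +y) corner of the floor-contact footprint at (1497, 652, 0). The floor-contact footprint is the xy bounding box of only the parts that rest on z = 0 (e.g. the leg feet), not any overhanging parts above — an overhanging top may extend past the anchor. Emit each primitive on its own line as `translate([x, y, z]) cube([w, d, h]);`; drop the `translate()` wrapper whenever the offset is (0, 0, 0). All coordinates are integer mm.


translate([450, 393, 0]) cube([1047, 259, 183]);
translate([450, 652, 183]) cube([1047, 259, 183]);
translate([450, 911, 366]) cube([1047, 259, 183]);
translate([450, 1170, 549]) cube([1047, 259, 183]);
translate([450, 1429, 732]) cube([1047, 259, 183]);
translate([450, 1688, 915]) cube([1047, 259, 183]);
translate([450, 1947, 1098]) cube([1047, 259, 183]);
translate([450, 2206, 1281]) cube([1047, 259, 183]);


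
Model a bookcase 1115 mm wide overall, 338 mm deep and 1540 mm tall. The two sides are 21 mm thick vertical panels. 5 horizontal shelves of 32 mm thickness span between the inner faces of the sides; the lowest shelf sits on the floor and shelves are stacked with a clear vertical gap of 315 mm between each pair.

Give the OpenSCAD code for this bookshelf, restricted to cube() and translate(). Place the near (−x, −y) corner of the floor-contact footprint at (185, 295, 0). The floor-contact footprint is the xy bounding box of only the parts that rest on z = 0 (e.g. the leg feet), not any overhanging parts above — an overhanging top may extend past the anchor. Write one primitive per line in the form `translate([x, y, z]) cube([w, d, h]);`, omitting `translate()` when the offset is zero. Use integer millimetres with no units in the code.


translate([185, 295, 0]) cube([21, 338, 1540]);
translate([1279, 295, 0]) cube([21, 338, 1540]);
translate([206, 295, 0]) cube([1073, 338, 32]);
translate([206, 295, 347]) cube([1073, 338, 32]);
translate([206, 295, 694]) cube([1073, 338, 32]);
translate([206, 295, 1041]) cube([1073, 338, 32]);
translate([206, 295, 1388]) cube([1073, 338, 32]);


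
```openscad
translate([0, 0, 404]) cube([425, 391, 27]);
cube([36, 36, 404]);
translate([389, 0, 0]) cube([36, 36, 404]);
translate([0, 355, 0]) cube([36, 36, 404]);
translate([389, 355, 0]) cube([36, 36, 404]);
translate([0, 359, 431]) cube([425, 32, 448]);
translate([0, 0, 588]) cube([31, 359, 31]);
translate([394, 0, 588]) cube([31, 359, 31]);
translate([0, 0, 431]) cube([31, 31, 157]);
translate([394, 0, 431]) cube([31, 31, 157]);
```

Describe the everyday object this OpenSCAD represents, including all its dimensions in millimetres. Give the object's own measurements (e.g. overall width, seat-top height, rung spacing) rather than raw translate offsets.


A chair. The seat is a 425×391×27 mm slab with its top at z = 431 mm, on four 36×36 mm corner legs (flush with the seat edges, standing on z = 0). A flat backrest 32 mm thick, 448 mm tall, spans the full seat width and rises from the seat top along its +y edge, rear face flush with the rear of the seat. Two armrests of 31×31 mm section run along each side from the seat's front edge to the front of the backrest, top faces 188 mm above the seat top and outer faces flush with the seat's x-edges; a 31×31 mm post under the front of each armrest stands on the seat at the front corner.


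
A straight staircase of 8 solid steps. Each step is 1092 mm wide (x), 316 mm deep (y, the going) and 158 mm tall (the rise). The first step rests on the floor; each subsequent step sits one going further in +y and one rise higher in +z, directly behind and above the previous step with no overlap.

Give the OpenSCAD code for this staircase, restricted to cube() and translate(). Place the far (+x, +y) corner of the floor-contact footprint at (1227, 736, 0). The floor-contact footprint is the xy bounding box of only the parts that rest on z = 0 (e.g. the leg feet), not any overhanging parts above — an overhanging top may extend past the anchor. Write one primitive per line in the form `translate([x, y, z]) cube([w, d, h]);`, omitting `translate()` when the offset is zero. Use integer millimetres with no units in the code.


translate([135, 420, 0]) cube([1092, 316, 158]);
translate([135, 736, 158]) cube([1092, 316, 158]);
translate([135, 1052, 316]) cube([1092, 316, 158]);
translate([135, 1368, 474]) cube([1092, 316, 158]);
translate([135, 1684, 632]) cube([1092, 316, 158]);
translate([135, 2000, 790]) cube([1092, 316, 158]);
translate([135, 2316, 948]) cube([1092, 316, 158]);
translate([135, 2632, 1106]) cube([1092, 316, 158]);


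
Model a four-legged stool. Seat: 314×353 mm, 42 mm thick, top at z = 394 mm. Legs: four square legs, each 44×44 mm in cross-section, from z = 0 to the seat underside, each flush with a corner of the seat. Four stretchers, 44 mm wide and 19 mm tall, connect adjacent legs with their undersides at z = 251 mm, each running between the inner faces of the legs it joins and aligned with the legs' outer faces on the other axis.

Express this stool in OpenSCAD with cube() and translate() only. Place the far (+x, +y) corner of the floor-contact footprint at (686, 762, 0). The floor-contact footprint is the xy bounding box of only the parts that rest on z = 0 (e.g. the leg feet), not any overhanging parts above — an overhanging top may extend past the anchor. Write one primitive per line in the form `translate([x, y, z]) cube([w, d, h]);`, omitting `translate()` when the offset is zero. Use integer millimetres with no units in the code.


// leg_h = 394 - 42 = 352
// stretcher span = 314 - 2*44 = 226
translate([372, 409, 352]) cube([314, 353, 42]);
translate([372, 409, 0]) cube([44, 44, 352]);
translate([642, 409, 0]) cube([44, 44, 352]);
translate([372, 718, 0]) cube([44, 44, 352]);
translate([642, 718, 0]) cube([44, 44, 352]);
translate([416, 409, 251]) cube([226, 44, 19]);
translate([416, 718, 251]) cube([226, 44, 19]);
translate([372, 453, 251]) cube([44, 265, 19]);
translate([642, 453, 251]) cube([44, 265, 19]);


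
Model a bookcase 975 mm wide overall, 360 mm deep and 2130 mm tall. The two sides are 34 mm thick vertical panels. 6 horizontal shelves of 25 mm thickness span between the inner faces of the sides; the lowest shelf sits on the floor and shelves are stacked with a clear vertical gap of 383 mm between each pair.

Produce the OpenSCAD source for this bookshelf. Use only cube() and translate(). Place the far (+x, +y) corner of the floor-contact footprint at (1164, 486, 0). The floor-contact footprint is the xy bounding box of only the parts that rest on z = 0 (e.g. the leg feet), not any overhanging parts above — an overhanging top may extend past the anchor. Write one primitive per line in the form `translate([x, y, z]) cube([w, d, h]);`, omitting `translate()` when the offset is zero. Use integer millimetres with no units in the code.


translate([189, 126, 0]) cube([34, 360, 2130]);
translate([1130, 126, 0]) cube([34, 360, 2130]);
translate([223, 126, 0]) cube([907, 360, 25]);
translate([223, 126, 408]) cube([907, 360, 25]);
translate([223, 126, 816]) cube([907, 360, 25]);
translate([223, 126, 1224]) cube([907, 360, 25]);
translate([223, 126, 1632]) cube([907, 360, 25]);
translate([223, 126, 2040]) cube([907, 360, 25]);


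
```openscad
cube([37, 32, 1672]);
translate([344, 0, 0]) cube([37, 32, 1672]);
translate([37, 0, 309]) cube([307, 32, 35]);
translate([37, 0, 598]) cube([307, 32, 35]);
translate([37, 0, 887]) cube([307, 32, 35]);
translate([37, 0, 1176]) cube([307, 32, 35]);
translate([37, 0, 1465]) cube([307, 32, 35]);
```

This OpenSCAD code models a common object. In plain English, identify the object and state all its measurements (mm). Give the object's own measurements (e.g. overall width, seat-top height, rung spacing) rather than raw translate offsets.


A straight ladder. Two 37×32 mm vertical rails, 1672 mm tall, stand 381 mm apart (outside-to-outside) with their front faces coplanar on the −y side. 5 rungs, each 32 mm deep and 35 mm tall, span between the inner faces of the rails, front faces flush with the rails. The lowest rung's underside is at z = 309 mm and rungs are spaced 289 mm apart (underside to underside).


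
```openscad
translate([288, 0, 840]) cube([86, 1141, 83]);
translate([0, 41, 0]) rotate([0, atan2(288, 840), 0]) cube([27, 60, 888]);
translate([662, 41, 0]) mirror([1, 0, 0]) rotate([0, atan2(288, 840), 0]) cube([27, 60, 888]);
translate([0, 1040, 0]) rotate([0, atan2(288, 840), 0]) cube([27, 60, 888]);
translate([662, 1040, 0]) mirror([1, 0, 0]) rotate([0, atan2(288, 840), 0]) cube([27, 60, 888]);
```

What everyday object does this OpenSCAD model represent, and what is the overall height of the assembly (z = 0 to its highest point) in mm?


A sawhorse. The overall height is 923 mm.

A beam across two mirrored pairs of raked legs — a sawhorse. The beam's underside is at z = 840 (matching the legs' vertical rise in atan2(288, 840)) and the beam is 83 mm tall, so its top is at 840 + 83 = 923 mm. The raked legs top out at the beam's underside, so that is the highest point.


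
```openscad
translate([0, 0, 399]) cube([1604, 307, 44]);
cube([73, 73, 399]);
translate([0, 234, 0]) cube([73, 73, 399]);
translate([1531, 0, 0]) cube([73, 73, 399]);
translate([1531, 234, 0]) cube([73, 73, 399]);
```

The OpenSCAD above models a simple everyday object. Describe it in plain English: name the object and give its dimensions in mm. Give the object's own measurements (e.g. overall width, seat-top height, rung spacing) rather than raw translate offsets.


A bench: a 1604×307 mm seat slab, 44 mm thick, top at z = 443 mm, on four 73×73 mm square legs flush with the seat corners and standing on z = 0.


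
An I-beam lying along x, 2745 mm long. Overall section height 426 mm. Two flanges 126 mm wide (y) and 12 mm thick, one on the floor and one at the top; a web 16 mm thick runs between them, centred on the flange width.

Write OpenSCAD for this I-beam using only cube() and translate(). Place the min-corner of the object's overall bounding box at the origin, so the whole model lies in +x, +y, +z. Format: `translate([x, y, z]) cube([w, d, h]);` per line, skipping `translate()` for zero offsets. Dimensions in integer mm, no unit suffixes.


cube([2745, 126, 12]);
translate([0, 55, 12]) cube([2745, 16, 402]);
translate([0, 0, 414]) cube([2745, 126, 12]);


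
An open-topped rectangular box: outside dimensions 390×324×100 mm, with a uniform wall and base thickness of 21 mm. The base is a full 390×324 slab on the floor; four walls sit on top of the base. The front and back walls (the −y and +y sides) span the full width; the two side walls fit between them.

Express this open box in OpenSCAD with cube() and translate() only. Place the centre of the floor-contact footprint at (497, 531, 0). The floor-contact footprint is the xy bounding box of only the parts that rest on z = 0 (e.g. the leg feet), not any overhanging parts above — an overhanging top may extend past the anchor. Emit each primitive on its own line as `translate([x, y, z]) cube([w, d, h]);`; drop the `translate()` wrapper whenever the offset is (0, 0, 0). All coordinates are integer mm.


translate([302, 369, 0]) cube([390, 324, 21]);
translate([302, 369, 21]) cube([390, 21, 79]);
translate([302, 672, 21]) cube([390, 21, 79]);
translate([302, 390, 21]) cube([21, 282, 79]);
translate([671, 390, 21]) cube([21, 282, 79]);


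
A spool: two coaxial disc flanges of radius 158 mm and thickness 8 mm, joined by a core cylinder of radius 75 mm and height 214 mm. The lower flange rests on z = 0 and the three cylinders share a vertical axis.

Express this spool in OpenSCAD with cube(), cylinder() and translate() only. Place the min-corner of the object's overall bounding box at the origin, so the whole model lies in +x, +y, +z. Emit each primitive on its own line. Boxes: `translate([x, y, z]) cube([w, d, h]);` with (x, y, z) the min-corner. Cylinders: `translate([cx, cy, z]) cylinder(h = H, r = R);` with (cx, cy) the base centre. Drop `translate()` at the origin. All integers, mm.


translate([158, 158, 0]) cylinder(h = 8, r = 158);
translate([158, 158, 8]) cylinder(h = 214, r = 75);
translate([158, 158, 222]) cylinder(h = 8, r = 158);


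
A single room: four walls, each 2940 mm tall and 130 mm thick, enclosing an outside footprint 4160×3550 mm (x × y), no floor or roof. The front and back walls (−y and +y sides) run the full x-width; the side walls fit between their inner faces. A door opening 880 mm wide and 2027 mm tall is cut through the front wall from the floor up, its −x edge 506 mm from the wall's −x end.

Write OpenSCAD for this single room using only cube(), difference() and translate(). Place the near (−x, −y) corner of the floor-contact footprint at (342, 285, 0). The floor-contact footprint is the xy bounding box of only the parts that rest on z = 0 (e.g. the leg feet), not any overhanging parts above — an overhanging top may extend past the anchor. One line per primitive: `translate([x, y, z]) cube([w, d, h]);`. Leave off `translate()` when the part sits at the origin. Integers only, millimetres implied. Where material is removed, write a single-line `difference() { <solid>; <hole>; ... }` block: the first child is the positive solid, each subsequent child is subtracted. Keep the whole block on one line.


difference() { translate([342, 285, 0]) cube([4160, 130, 2940]); translate([848, 285, 0]) cube([880, 130, 2027]); }
translate([342, 3705, 0]) cube([4160, 130, 2940]);
translate([342, 415, 0]) cube([130, 3290, 2940]);
translate([4372, 415, 0]) cube([130, 3290, 2940]);


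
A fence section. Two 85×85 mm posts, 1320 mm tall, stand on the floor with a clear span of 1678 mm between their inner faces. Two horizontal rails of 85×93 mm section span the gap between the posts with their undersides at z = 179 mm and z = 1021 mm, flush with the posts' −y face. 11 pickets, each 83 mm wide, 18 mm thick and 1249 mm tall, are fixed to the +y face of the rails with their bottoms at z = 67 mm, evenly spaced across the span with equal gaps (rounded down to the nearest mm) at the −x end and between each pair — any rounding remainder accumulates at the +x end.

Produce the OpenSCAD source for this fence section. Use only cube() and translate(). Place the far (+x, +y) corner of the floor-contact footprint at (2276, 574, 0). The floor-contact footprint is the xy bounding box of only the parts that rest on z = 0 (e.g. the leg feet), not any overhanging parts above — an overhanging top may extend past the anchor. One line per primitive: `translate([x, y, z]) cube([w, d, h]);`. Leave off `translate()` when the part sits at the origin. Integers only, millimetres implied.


translate([428, 489, 0]) cube([85, 85, 1320]);
translate([2191, 489, 0]) cube([85, 85, 1320]);
translate([513, 489, 179]) cube([1678, 85, 93]);
translate([513, 489, 1021]) cube([1678, 85, 93]);
translate([576, 574, 67]) cube([83, 18, 1249]);
translate([722, 574, 67]) cube([83, 18, 1249]);
translate([868, 574, 67]) cube([83, 18, 1249]);
translate([1014, 574, 67]) cube([83, 18, 1249]);
translate([1160, 574, 67]) cube([83, 18, 1249]);
translate([1306, 574, 67]) cube([83, 18, 1249]);
translate([1452, 574, 67]) cube([83, 18, 1249]);
translate([1598, 574, 67]) cube([83, 18, 1249]);
translate([1744, 574, 67]) cube([83, 18, 1249]);
translate([1890, 574, 67]) cube([83, 18, 1249]);
translate([2036, 574, 67]) cube([83, 18, 1249]);


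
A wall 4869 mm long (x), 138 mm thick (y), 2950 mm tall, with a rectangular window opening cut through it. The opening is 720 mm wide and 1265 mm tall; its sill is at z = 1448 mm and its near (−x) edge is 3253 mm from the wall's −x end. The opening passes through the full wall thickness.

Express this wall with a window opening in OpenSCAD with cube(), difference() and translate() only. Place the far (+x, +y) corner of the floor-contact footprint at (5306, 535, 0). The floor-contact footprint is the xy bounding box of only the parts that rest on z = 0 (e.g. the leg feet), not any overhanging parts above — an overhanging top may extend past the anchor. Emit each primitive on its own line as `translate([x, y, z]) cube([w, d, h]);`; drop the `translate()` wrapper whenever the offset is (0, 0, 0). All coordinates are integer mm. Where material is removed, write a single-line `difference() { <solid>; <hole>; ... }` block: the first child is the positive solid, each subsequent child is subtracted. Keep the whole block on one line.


difference() { translate([437, 397, 0]) cube([4869, 138, 2950]); translate([3690, 397, 1448]) cube([720, 138, 1265]); }


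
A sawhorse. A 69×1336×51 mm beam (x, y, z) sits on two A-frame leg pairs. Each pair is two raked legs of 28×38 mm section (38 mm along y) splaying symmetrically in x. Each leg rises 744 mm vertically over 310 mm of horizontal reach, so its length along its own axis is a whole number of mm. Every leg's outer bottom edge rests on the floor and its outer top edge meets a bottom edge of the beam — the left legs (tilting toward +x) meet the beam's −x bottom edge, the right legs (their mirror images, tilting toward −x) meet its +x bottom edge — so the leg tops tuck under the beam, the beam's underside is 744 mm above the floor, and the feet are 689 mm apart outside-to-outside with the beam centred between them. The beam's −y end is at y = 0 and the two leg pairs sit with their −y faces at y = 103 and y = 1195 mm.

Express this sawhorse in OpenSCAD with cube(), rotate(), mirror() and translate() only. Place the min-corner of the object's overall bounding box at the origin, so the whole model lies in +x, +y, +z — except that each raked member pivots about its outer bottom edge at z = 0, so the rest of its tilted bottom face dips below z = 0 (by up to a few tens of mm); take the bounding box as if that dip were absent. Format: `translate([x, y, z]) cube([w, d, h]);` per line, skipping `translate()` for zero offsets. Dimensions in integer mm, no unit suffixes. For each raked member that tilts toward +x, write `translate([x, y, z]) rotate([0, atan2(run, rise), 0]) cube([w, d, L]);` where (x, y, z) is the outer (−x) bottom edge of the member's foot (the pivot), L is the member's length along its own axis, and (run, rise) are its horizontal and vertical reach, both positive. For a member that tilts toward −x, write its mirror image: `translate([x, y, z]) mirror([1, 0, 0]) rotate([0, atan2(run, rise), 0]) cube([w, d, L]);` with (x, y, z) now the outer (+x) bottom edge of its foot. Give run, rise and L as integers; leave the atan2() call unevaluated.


// leg length = √(310² + 744²) = 806
// right-leg outer foot x = 2·310 + 69 = 689
// beam min-corner = (310, 0, 744)
translate([310, 0, 744]) cube([69, 1336, 51]);
translate([0, 103, 0]) rotate([0, atan2(310, 744), 0]) cube([28, 38, 806]);
translate([689, 103, 0]) mirror([1, 0, 0]) rotate([0, atan2(310, 744), 0]) cube([28, 38, 806]);
translate([0, 1195, 0]) rotate([0, atan2(310, 744), 0]) cube([28, 38, 806]);
translate([689, 1195, 0]) mirror([1, 0, 0]) rotate([0, atan2(310, 744), 0]) cube([28, 38, 806]);
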